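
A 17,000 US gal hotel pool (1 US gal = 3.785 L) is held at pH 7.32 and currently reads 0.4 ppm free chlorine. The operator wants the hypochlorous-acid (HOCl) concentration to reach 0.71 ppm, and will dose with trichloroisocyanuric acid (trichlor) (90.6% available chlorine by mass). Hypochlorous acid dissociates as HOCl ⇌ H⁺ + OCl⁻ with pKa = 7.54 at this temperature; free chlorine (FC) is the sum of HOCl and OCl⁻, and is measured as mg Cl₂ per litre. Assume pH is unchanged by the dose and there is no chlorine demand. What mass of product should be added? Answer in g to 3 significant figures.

Volume: 17,000 US gal × 3.785 L/gal = 64,345 L.
[OCl⁻]/[HOCl] = 10^(pH − pKa) = 10^(7.32 − 7.54) = 0.6026; fraction as HOCl = 1/(1 + 0.6026) = 0.624.
Free chlorine required for 0.71 ppm HOCl: 0.71 / 0.624 = 1.138 ppm.
FC to add: 1.138 − 0.4 = 0.7378 mg/L as Cl₂.
Cl₂ equivalent: 0.7378 mg/L × 64,345 L = 47.47 g.
Product at 90.6% available Cl: 47.47 / 0.906 = 52.4 g.

52.4 g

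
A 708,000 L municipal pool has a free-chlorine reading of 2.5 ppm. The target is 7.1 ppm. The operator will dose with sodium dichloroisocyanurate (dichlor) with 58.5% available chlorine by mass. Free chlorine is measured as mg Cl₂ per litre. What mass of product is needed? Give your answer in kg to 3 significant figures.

5.57 kg

Chlorine deficit: 7.1 − 2.5 = 4.6 ppm = 4.6 mg/L as Cl₂.
Cl₂ equivalent needed: 4.6 mg/L × 708,000 L = 3,257,000 mg = 3257 g.
Product at 58.5% available chlorine: 3257 / 0.585 = 5567 g.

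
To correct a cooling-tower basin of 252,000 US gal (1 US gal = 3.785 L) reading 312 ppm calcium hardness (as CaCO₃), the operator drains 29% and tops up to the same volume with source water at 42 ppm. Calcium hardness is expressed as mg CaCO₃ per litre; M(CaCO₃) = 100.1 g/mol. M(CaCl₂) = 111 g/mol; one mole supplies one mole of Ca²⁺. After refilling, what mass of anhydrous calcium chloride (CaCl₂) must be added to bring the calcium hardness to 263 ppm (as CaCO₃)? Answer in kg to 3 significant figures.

31.0 kg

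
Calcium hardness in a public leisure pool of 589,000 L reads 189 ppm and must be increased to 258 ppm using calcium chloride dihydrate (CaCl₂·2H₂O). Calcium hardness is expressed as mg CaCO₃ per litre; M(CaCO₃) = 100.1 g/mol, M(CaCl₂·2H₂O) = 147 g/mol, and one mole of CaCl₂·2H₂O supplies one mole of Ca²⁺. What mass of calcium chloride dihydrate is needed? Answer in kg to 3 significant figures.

59.7 kg

Hardness to add: (258 − 189) = 69 mg/L as CaCO₃ × 589,000 L = 40,640 g as CaCO₃.
Moles of Ca²⁺ (1 mol Ca²⁺ ≡ 1 mol CaCO₃): 40,640 / 100.1 g/mol = 406 mol.
Mass of CaCl₂·2H₂O: 406 × 147 = 59,680 g.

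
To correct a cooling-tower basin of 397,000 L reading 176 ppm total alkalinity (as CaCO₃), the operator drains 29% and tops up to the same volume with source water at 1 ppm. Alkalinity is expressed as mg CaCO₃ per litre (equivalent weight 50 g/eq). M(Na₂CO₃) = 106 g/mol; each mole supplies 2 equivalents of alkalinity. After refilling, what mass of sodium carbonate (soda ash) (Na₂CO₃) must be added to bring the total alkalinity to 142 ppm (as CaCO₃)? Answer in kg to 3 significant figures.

After draining 29% and refilling: 176 × 0.71 + 1 × 0.29 = 125.25 ppm.
Deficit to target: 142 − 125.25 = 16.75 mg/L.
As CaCO₃: 16.75 mg/L × 397,000 L = 6650 g; ÷ 50 g/eq ÷ 2 = 66.5 mol Na₂CO₃.
Mass: 66.5 × 106 = 7049 g.

7.05 kg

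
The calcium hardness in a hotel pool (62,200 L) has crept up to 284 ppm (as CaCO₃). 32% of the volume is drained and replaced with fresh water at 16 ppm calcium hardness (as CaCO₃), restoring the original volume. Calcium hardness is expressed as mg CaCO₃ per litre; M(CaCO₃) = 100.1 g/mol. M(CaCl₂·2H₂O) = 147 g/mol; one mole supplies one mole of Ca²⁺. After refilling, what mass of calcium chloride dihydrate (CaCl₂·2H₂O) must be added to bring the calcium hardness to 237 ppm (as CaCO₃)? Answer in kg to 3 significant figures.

After draining 32% and refilling: 284 × 0.68 + 16 × 0.32 = 198.24 ppm.
Deficit to target: 237 − 198.24 = 38.76 mg/L.
As CaCO₃: 38.76 mg/L × 62,200 L = 2411 g; ÷ 100.1 = 24.08 mol Ca²⁺.
Mass: 24.08 × 147 = 3540 g.

3.54 kg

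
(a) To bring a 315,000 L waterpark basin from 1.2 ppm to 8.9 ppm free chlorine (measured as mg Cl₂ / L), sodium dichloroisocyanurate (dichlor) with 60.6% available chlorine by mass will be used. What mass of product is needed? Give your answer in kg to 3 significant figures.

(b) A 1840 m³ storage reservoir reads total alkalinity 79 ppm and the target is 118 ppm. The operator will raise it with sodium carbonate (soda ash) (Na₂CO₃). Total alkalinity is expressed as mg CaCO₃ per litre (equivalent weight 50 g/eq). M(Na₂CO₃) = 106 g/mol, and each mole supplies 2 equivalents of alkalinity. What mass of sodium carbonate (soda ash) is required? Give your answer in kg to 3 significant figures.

(a) 4.00 kg; (b) 76.1 kg

(a) Chlorine deficit: 8.9 − 1.2 = 7.7 ppm = 7.7 mg/L as Cl₂.
(a) Cl₂ equivalent needed: 7.7 mg/L × 315,000 L = 2,426,000 mg = 2426 g.
(a) Product at 60.6% available chlorine: 2426 / 0.606 = 4002 g.

(b) Volume: 1840 m³ = 1,840,000 L.
(b) Alkalinity to add: (118 − 79) = 39 mg/L as CaCO₃ × 1,840,000 L = 71,760 g as CaCO₃.
(b) Equivalents: 71,760 g ÷ 50 g/eq = 1435 eq.
(b) Each mole of Na₂CO₃ supplies 2 eq, so 1435 / 2 = 717.6 mol.
(b) Mass: 717.6 mol × 106 g/mol = 76,070 g.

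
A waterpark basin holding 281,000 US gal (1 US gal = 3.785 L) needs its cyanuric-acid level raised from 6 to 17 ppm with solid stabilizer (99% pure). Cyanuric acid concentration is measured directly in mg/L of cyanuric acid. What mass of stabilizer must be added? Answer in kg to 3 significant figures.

11.8 kg

Volume: 281,000 US gal × 3.785 L/gal = 1,063,585 L.
CYA to add: (17 − 6) = 11 mg/L × 1,063,585 L = 11,700 g cyanuric acid.
At 99% purity: 11,700 / 0.99 = 11,820 g product.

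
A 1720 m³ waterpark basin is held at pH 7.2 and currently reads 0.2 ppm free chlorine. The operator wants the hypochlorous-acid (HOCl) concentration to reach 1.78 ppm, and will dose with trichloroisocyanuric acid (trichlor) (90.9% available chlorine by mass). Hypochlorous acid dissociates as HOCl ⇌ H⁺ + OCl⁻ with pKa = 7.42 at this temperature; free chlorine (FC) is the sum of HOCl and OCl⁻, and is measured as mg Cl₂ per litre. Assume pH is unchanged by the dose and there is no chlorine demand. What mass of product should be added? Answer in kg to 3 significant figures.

5.02 kg

Volume: 1720 m³ = 1,720,000 L.
[OCl⁻]/[HOCl] = 10^(pH − pKa) = 10^(7.2 − 7.42) = 0.6026; fraction as HOCl = 1/(1 + 0.6026) = 0.624.
Free chlorine required for 1.78 ppm HOCl: 1.78 / 0.624 = 2.853 ppm.
FC to add: 2.853 − 0.2 = 2.653 mg/L as Cl₂.
Cl₂ equivalent: 2.653 mg/L × 1,720,000 L = 4562 g.
Product at 90.9% available Cl: 4562 / 0.909 = 5019 g.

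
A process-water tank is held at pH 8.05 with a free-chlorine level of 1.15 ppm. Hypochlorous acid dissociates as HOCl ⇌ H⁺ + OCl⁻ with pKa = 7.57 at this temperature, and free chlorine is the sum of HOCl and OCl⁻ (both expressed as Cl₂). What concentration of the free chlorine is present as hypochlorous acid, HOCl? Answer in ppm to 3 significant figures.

0.286 ppm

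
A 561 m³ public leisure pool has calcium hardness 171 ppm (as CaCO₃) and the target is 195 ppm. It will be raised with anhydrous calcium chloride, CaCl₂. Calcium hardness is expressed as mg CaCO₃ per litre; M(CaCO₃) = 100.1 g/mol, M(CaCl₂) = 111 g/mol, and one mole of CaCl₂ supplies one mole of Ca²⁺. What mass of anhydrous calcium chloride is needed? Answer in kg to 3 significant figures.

14.9 kg

Volume: 561 m³ = 561,000 L.
Hardness to add: (195 − 171) = 24 mg/L as CaCO₃ × 561,000 L = 13,460 g as CaCO₃.
Moles of Ca²⁺ (1 mol Ca²⁺ ≡ 1 mol CaCO₃): 13,460 / 100.1 g/mol = 134.5 mol.
Mass of CaCl₂: 134.5 × 111 = 14,930 g.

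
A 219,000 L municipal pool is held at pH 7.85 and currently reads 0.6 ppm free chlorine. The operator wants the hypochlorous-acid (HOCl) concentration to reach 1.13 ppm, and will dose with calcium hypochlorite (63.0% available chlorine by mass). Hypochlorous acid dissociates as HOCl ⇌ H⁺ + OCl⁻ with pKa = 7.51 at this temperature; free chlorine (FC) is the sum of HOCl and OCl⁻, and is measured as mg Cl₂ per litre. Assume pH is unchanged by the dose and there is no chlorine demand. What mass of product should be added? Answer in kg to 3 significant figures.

[OCl⁻]/[HOCl] = 10^(pH − pKa) = 10^(7.85 − 7.51) = 2.188; fraction as HOCl = 1/(1 + 2.188) = 0.3137.
Free chlorine required for 1.13 ppm HOCl: 1.13 / 0.3137 = 3.602 ppm.
FC to add: 3.602 − 0.6 = 3.002 mg/L as Cl₂.
Cl₂ equivalent: 3.002 mg/L × 219,000 L = 657.5 g.
Product at 63.0% available Cl: 657.5 / 0.63 = 1044 g.

1.04 kg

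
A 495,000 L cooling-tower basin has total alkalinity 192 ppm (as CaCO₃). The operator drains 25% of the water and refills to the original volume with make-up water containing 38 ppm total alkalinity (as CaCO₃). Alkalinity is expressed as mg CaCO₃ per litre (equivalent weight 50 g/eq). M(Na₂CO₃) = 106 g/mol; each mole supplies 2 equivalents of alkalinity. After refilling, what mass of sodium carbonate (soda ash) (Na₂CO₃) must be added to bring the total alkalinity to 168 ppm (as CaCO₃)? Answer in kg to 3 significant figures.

7.61 kg

After draining 25% and refilling: 192 × 0.75 + 38 × 0.25 = 153.5 ppm.
Deficit to target: 168 − 153.5 = 14.5 mg/L.
As CaCO₃: 14.5 mg/L × 495,000 L = 7178 g; ÷ 50 g/eq ÷ 2 = 71.78 mol Na₂CO₃.
Mass: 71.78 × 106 = 7608 g.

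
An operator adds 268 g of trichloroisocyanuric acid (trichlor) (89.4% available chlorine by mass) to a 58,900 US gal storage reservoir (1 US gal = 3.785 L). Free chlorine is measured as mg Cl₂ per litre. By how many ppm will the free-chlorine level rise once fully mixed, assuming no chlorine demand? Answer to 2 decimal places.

1.07 ppm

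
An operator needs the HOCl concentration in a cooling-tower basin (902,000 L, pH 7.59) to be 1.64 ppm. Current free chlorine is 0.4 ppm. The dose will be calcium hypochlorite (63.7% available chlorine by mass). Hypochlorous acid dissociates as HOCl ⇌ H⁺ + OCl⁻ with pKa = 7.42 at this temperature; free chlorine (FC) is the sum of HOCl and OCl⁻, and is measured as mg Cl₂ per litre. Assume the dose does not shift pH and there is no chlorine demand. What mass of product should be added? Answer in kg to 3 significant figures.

5.19 kg

[OCl⁻]/[HOCl] = 10^(pH − pKa) = 10^(7.59 − 7.42) = 1.479; fraction as HOCl = 1/(1 + 1.479) = 0.4034.
Free chlorine required for 1.64 ppm HOCl: 1.64 / 0.4034 = 4.066 ppm.
FC to add: 4.066 − 0.4 = 3.666 mg/L as Cl₂.
Cl₂ equivalent: 3.666 mg/L × 902,000 L = 3306 g.
Product at 63.7% available Cl: 3306 / 0.637 = 5191 g.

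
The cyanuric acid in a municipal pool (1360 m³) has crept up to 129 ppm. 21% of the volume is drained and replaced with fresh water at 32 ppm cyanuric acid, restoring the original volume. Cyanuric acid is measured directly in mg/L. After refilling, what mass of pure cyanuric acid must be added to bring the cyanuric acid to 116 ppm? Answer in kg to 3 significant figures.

10.0 kg

Volume: 1360 m³ = 1,360,000 L.
After draining 21% and refilling: 129 × 0.79 + 32 × 0.21 = 108.63 ppm.
Deficit to target: 116 − 108.63 = 7.37 mg/L.
Mass: 7.37 mg/L × 1,360,000 L = 10,020 g cyanuric acid.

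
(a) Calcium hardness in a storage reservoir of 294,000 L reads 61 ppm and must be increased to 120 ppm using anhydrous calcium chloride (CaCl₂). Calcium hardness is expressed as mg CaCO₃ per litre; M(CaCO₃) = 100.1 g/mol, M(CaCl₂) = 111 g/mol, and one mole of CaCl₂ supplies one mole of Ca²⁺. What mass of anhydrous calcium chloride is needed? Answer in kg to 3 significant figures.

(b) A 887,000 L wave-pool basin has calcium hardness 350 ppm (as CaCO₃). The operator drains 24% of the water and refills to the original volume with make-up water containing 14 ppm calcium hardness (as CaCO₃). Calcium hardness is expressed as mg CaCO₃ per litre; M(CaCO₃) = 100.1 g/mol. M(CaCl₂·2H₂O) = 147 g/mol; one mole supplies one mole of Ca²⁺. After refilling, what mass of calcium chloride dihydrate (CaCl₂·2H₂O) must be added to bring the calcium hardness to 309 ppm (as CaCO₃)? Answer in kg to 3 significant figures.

(a) 19.2 kg; (b) 51.6 kg

(a) Hardness to add: (120 − 61) = 59 mg/L as CaCO₃ × 294,000 L = 17,350 g as CaCO₃.
(a) Moles of Ca²⁺ (1 mol Ca²⁺ ≡ 1 mol CaCO₃): 17,350 / 100.1 g/mol = 173.3 mol.
(a) Mass of CaCl₂: 173.3 × 111 = 19,230 g.

(b) After draining 24% and refilling: 350 × 0.76 + 14 × 0.24 = 269.36 ppm.
(b) Deficit to target: 309 − 269.36 = 39.64 mg/L.
(b) As CaCO₃: 39.64 mg/L × 887,000 L = 35,160 g; ÷ 100.1 = 351.3 mol Ca²⁺.
(b) Mass: 351.3 × 147 = 51,630 g.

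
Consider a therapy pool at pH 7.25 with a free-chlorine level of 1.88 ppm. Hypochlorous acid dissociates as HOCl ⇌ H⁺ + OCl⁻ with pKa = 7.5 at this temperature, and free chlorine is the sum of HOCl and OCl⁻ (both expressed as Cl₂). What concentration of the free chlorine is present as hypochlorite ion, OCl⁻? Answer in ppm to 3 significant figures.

[OCl⁻]/[HOCl] = 10^(pH − pKa) = 10^(7.25 − 7.5) = 10^-0.25 = 0.5623.
Fraction as HOCl = 1 / (1 + 0.5623) = 0.6401.
OCl⁻ = (1 − 0.6401) × 1.88 ppm = 0.6767 ppm.

0.677 ppm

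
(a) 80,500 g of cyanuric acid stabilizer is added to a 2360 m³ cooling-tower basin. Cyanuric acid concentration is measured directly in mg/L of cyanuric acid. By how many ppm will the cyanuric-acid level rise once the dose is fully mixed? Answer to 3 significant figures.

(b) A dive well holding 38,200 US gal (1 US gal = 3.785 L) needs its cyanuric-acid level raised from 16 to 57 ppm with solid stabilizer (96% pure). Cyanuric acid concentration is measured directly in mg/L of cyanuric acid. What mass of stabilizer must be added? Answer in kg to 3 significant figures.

(a) Volume: 2360 m³ = 2,360,000 L.
(a) Rise: 80,500 g / 2,360,000 L × 1000 = 34.11 mg/L.

(b) Volume: 38,200 US gal × 3.785 L/gal = 144,587 L.
(b) CYA to add: (57 − 16) = 41 mg/L × 144,587 L = 5928 g cyanuric acid.
(b) At 96% purity: 5928 / 0.96 = 6175 g product.

(a) 34.1 ppm; (b) 6.18 kg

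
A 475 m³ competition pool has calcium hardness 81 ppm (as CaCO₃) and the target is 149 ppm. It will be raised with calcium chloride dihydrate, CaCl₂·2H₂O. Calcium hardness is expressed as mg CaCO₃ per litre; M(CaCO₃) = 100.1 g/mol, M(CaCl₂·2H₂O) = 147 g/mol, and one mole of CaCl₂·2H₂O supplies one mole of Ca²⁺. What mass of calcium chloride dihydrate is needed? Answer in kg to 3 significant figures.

Volume: 475 m³ = 475,000 L.
Hardness to add: (149 − 81) = 68 mg/L as CaCO₃ × 475,000 L = 32,300 g as CaCO₃.
Moles of Ca²⁺ (1 mol Ca²⁺ ≡ 1 mol CaCO₃): 32,300 / 100.1 g/mol = 322.7 mol.
Mass of CaCl₂·2H₂O: 322.7 × 147 = 47,430 g.

47.4 kg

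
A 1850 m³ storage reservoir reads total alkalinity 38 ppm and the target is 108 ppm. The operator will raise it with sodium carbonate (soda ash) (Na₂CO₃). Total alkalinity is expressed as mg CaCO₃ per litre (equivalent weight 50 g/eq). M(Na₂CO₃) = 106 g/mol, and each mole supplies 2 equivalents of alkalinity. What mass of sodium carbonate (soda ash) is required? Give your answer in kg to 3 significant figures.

Volume: 1850 m³ = 1,850,000 L.
Alkalinity to add: (108 − 38) = 70 mg/L as CaCO₃ × 1,850,000 L = 129,500 g as CaCO₃.
Equivalents: 129,500 g ÷ 50 g/eq = 2590 eq.
Each mole of Na₂CO₃ supplies 2 eq, so 2590 / 2 = 1295 mol.
Mass: 1295 mol × 106 g/mol = 137,300 g.

137 kg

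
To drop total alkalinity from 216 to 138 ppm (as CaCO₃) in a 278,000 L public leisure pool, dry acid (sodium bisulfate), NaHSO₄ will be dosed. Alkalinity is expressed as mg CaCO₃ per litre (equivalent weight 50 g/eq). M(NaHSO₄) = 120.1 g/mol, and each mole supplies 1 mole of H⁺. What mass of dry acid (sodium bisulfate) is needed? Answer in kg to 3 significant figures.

52.1 kg

Alkalinity to neutralize: (216 − 138) = 78 mg/L as CaCO₃ × 278,000 L = 21,680 g as CaCO₃.
Equivalents of H⁺ required: 21,680 ÷ 50 g/eq = 433.7 eq = 433.7 mol NaHSO₄.
Mass of NaHSO₄: 433.7 × 120.1 = 52,080 g.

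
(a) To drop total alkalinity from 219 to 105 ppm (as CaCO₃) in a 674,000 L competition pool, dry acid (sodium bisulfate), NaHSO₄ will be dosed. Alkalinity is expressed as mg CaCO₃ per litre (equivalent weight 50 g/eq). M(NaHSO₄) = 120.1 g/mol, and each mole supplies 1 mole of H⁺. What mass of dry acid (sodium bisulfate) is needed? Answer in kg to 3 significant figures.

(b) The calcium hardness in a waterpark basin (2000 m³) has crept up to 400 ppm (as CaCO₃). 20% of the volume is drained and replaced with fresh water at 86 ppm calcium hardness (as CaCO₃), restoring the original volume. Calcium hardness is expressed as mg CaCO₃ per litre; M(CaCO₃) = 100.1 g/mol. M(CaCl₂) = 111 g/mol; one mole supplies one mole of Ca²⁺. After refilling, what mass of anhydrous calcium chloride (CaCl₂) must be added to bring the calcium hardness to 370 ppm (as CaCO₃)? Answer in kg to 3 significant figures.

(a) Alkalinity to neutralize: (219 − 105) = 114 mg/L as CaCO₃ × 674,000 L = 76,840 g as CaCO₃.
(a) Equivalents of H⁺ required: 76,840 ÷ 50 g/eq = 1537 eq = 1537 mol NaHSO₄.
(a) Mass of NaHSO₄: 1537 × 120.1 = 184,600 g.

(b) Volume: 2000 m³ = 2,000,000 L.
(b) After draining 20% and refilling: 400 × 0.80 + 86 × 0.20 = 337.2 ppm.
(b) Deficit to target: 370 − 337.2 = 32.8 mg/L.
(b) As CaCO₃: 32.8 mg/L × 2,000,000 L = 65,600 g; ÷ 100.1 = 655.3 mol Ca²⁺.
(b) Mass: 655.3 × 111 = 72,740 g.

(a) 185 kg; (b) 72.7 kg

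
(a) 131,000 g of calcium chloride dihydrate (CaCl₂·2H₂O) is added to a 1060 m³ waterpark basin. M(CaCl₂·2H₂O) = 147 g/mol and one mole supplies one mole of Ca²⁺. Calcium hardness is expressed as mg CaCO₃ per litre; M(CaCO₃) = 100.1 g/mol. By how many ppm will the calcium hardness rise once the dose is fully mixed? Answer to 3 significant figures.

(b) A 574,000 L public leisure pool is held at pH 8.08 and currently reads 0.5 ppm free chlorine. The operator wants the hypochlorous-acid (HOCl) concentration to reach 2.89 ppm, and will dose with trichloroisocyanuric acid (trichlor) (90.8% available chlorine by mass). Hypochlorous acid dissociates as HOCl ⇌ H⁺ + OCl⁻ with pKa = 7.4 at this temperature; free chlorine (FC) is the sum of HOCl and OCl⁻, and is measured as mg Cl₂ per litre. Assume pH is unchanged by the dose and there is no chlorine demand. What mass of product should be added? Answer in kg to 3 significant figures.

(a) Volume: 1060 m³ = 1,060,000 L.
(a) Moles of Ca²⁺: 131,000 g ÷ 147 g/mol = 891.2 mol.
(a) As CaCO₃: 891.2 mol × 100.1 g/mol = 89,200 g.
(a) Rise: 89,200 g / 1,060,000 L × 1000 = 84.16 mg/L.

(b) [OCl⁻]/[HOCl] = 10^(pH − pKa) = 10^(8.08 − 7.4) = 4.786; fraction as HOCl = 1/(1 + 4.786) = 0.1728.
(b) Free chlorine required for 2.89 ppm HOCl: 2.89 / 0.1728 = 16.72 ppm.
(b) FC to add: 16.72 − 0.5 = 16.22 mg/L as Cl₂.
(b) Cl₂ equivalent: 16.22 mg/L × 574,000 L = 9312 g.
(b) Product at 90.8% available Cl: 9312 / 0.908 = 10,260 g.

(a) 84.2 ppm; (b) 10.3 kg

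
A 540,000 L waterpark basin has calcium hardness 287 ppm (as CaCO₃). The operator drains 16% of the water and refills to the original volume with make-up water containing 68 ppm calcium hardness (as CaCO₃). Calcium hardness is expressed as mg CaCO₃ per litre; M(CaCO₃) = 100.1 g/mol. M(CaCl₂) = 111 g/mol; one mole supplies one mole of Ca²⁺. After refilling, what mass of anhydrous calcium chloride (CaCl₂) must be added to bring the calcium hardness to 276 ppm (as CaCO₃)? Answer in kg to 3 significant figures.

14.4 kg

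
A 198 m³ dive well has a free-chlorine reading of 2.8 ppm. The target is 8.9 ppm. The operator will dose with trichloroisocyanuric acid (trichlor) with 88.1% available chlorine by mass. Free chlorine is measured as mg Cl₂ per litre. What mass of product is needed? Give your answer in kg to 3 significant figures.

1.37 kg

Volume: 198 m³ = 198,000 L.
Chlorine deficit: 8.9 − 2.8 = 6.1 ppm = 6.1 mg/L as Cl₂.
Cl₂ equivalent needed: 6.1 mg/L × 198,000 L = 1,208,000 mg = 1208 g.
Product at 88.1% available chlorine: 1208 / 0.881 = 1371 g.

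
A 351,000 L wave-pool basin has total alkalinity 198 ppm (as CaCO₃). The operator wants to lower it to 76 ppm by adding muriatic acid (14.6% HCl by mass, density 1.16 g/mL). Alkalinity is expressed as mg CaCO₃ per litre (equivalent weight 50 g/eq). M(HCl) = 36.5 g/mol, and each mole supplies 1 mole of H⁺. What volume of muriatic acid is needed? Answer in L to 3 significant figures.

185 L

Alkalinity to neutralize: (198 − 76) = 122 mg/L as CaCO₃ × 351,000 L = 42,820 g as CaCO₃.
Equivalents of H⁺ required: 42,820 ÷ 50 g/eq = 856.4 eq = 856.4 mol HCl.
Mass of HCl: 856.4 × 36.5 = 31,260 g.
Mass of 14.6% solution: 31,260 / 0.146 = 214,100 g.
Volume: 214,100 g ÷ 1.16 g/mL = 184,600 mL.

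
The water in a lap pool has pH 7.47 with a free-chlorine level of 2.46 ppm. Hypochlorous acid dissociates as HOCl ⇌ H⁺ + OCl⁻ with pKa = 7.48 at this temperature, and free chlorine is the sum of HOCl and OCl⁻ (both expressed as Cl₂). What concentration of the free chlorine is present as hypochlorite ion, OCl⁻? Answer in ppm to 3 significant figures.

[OCl⁻]/[HOCl] = 10^(pH − pKa) = 10^(7.47 − 7.48) = 10^-0.01 = 0.9772.
Fraction as HOCl = 1 / (1 + 0.9772) = 0.5058.
OCl⁻ = (1 − 0.5058) × 2.46 ppm = 1.216 ppm.

1.22 ppm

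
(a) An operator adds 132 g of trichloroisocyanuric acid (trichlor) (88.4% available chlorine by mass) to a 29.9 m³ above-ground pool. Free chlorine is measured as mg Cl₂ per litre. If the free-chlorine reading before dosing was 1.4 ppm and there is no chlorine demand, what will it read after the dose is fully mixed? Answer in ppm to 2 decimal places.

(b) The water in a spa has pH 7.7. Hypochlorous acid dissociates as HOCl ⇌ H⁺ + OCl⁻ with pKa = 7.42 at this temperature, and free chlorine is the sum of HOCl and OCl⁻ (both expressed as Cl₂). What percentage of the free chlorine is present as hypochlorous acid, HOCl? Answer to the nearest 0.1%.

(a) Volume: 29.9 m³ = 29,900 L.
(a) Available chlorine delivered: 132 g × 0.884 = 116.7 g as Cl₂.
(a) Concentration rise: 116.7 g / 29,900 L = 3.903 mg/L = 3.90 ppm.
(a) Final FC: 1.4 + 3.90 = 5.30 ppm.

(b) [OCl⁻]/[HOCl] = 10^(pH − pKa) = 10^(7.7 − 7.42) = 10^0.28 = 1.905.
(b) Fraction as HOCl = 1 / (1 + 1.905) = 0.3442.

(a) 5.30 ppm; (b) 34.4%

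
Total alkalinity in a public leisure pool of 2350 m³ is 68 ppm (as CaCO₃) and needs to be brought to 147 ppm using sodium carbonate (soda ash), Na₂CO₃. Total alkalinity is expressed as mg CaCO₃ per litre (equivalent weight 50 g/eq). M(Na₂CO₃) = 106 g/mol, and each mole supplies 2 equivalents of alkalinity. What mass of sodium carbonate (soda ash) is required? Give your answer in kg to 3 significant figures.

197 kg

Volume: 2350 m³ = 2,350,000 L.
Alkalinity to add: (147 − 68) = 79 mg/L as CaCO₃ × 2,350,000 L = 185,600 g as CaCO₃.
Equivalents: 185,600 g ÷ 50 g/eq = 3713 eq.
Each mole of Na₂CO₃ supplies 2 eq, so 3713 / 2 = 1856 mol.
Mass: 1856 mol × 106 g/mol = 196,800 g.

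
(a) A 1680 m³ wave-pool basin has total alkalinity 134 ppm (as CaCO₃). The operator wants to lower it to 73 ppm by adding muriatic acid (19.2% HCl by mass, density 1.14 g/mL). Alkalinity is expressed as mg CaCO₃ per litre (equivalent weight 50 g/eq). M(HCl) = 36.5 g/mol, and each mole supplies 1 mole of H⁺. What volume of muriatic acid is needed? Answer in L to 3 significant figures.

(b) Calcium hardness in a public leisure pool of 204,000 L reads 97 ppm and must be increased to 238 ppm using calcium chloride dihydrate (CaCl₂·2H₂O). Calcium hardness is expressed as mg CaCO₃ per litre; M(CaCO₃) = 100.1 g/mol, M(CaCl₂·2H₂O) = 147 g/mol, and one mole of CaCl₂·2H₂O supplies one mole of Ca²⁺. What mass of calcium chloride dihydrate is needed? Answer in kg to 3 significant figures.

(a) 342 L; (b) 42.2 kg

(a) Volume: 1680 m³ = 1,680,000 L.
(a) Alkalinity to neutralize: (134 − 73) = 61 mg/L as CaCO₃ × 1,680,000 L = 102,500 g as CaCO₃.
(a) Equivalents of H⁺ required: 102,500 ÷ 50 g/eq = 2050 eq = 2050 mol HCl.
(a) Mass of HCl: 2050 × 36.5 = 74,810 g.
(a) Mass of 19.2% solution: 74,810 / 0.192 = 389,600 g.
(a) Volume: 389,600 g ÷ 1.14 g/mL = 341,800 mL.

(b) Hardness to add: (238 − 97) = 141 mg/L as CaCO₃ × 204,000 L = 28,760 g as CaCO₃.
(b) Moles of Ca²⁺ (1 mol Ca²⁺ ≡ 1 mol CaCO₃): 28,760 / 100.1 g/mol = 287.4 mol.
(b) Mass of CaCl₂·2H₂O: 287.4 × 147 = 42,240 g.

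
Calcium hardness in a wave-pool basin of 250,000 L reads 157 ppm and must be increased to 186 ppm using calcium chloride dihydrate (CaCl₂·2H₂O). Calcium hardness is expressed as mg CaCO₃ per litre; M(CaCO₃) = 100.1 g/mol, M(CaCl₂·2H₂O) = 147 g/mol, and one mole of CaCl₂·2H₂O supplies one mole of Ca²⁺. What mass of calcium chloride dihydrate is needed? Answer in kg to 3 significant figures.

10.6 kg

Hardness to add: (186 − 157) = 29 mg/L as CaCO₃ × 250,000 L = 7250 g as CaCO₃.
Moles of Ca²⁺ (1 mol Ca²⁺ ≡ 1 mol CaCO₃): 7250 / 100.1 g/mol = 72.43 mol.
Mass of CaCl₂·2H₂O: 72.43 × 147 = 10,650 g.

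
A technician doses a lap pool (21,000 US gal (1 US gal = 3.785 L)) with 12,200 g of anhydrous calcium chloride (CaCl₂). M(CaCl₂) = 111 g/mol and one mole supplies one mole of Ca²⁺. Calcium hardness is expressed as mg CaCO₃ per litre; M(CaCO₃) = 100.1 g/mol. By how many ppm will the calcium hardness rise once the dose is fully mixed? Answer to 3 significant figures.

Volume: 21,000 US gal × 3.785 L/gal = 79,485 L.
Moles of Ca²⁺: 12,200 g ÷ 111 g/mol = 109.9 mol.
As CaCO₃: 109.9 mol × 100.1 g/mol = 11,000 g.
Rise: 11,000 g / 79,485 L × 1000 = 138.4 mg/L.

138 ppm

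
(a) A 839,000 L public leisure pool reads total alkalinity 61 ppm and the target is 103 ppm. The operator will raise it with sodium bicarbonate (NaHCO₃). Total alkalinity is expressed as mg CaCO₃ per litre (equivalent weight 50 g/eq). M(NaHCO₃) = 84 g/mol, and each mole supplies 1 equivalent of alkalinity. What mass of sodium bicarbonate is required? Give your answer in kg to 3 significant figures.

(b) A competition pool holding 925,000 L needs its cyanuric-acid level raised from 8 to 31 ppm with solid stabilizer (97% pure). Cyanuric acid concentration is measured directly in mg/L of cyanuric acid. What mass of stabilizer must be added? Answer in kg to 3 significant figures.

(a) Alkalinity to add: (103 − 61) = 42 mg/L as CaCO₃ × 839,000 L = 35,240 g as CaCO₃.
(a) Equivalents: 35,240 g ÷ 50 g/eq = 704.8 eq.
(a) NaHCO₃ supplies 1 eq per mole → 704.8 mol.
(a) Mass: 704.8 mol × 84 g/mol = 59,200 g.

(b) CYA to add: (31 − 8) = 23 mg/L × 925,000 L = 21,280 g cyanuric acid.
(b) At 97% purity: 21,280 / 0.97 = 21,930 g product.

(a) 59.2 kg; (b) 21.9 kg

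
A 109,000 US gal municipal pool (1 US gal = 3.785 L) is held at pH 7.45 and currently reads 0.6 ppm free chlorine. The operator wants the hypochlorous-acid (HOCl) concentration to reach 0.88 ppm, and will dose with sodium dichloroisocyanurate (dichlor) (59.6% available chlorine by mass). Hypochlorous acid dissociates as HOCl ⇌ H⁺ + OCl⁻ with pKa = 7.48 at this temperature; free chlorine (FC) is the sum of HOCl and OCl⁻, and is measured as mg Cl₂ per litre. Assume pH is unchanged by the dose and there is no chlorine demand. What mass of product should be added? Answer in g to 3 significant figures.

Volume: 109,000 US gal × 3.785 L/gal = 412,565 L.
[OCl⁻]/[HOCl] = 10^(pH − pKa) = 10^(7.45 − 7.48) = 0.9333; fraction as HOCl = 1/(1 + 0.9333) = 0.5173.
Free chlorine required for 0.88 ppm HOCl: 0.88 / 0.5173 = 1.701 ppm.
FC to add: 1.701 − 0.6 = 1.101 mg/L as Cl₂.
Cl₂ equivalent: 1.101 mg/L × 412,565 L = 454.3 g.
Product at 59.6% available Cl: 454.3 / 0.596 = 762.3 g.

762 g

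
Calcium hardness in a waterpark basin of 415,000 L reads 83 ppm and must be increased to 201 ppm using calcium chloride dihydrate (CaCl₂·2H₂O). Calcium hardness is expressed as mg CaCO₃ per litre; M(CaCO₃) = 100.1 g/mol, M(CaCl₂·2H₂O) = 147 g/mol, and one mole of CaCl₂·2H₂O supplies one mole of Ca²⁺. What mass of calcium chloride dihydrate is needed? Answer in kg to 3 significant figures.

Hardness to add: (201 − 83) = 118 mg/L as CaCO₃ × 415,000 L = 48,970 g as CaCO₃.
Moles of Ca²⁺ (1 mol Ca²⁺ ≡ 1 mol CaCO₃): 48,970 / 100.1 g/mol = 489.2 mol.
Mass of CaCl₂·2H₂O: 489.2 × 147 = 71,910 g.

71.9 kg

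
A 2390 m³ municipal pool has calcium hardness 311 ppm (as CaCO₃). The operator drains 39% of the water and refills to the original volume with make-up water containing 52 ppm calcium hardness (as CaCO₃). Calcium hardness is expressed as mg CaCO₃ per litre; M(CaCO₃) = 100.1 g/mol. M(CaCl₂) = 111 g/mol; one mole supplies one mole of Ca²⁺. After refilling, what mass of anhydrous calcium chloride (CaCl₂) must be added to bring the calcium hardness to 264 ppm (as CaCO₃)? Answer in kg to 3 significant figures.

143 kg

Volume: 2390 m³ = 2,390,000 L.
After draining 39% and refilling: 311 × 0.61 + 52 × 0.39 = 209.99 ppm.
Deficit to target: 264 − 209.99 = 54.01 mg/L.
As CaCO₃: 54.01 mg/L × 2,390,000 L = 129,100 g; ÷ 100.1 = 1290 mol Ca²⁺.
Mass: 1290 × 111 = 143,100 g.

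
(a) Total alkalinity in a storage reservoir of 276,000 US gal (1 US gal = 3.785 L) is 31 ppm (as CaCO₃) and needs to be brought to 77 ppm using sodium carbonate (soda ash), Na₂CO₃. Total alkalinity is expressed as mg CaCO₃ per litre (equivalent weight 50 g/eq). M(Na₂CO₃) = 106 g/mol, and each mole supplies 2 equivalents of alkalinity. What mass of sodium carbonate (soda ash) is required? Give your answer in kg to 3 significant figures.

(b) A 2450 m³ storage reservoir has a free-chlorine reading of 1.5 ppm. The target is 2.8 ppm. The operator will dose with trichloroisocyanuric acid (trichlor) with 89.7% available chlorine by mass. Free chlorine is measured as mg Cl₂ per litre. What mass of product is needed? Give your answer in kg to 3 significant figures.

(a) 50.9 kg; (b) 3.55 kg

(a) Volume: 276,000 US gal × 3.785 L/gal = 1,044,660 L.
(a) Alkalinity to add: (77 − 31) = 46 mg/L as CaCO₃ × 1,044,660 L = 48,050 g as CaCO₃.
(a) Equivalents: 48,050 g ÷ 50 g/eq = 961.1 eq.
(a) Each mole of Na₂CO₃ supplies 2 eq, so 961.1 / 2 = 480.5 mol.
(a) Mass: 480.5 mol × 106 g/mol = 50,940 g.

(b) Volume: 2450 m³ = 2,450,000 L.
(b) Chlorine deficit: 2.8 − 1.5 = 1.3 ppm = 1.3 mg/L as Cl₂.
(b) Cl₂ equivalent needed: 1.3 mg/L × 2,450,000 L = 3,185,000 mg = 3185 g.
(b) Product at 89.7% available chlorine: 3185 / 0.897 = 3551 g.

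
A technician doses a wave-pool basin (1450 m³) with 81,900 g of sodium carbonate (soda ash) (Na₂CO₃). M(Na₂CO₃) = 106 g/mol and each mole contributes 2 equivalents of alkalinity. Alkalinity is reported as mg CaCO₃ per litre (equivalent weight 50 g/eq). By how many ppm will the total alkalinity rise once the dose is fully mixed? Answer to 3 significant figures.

53.3 ppm

Volume: 1450 m³ = 1,450,000 L.
Moles of Na₂CO₃: 81,900 g ÷ 106 g/mol = 772.6 mol → 1545 eq of alkalinity.
As CaCO₃: 1545 eq × 50 g/eq = 77,260 g.
Rise: 77,260 g / 1,450,000 L × 1000 = 53.29 mg/L.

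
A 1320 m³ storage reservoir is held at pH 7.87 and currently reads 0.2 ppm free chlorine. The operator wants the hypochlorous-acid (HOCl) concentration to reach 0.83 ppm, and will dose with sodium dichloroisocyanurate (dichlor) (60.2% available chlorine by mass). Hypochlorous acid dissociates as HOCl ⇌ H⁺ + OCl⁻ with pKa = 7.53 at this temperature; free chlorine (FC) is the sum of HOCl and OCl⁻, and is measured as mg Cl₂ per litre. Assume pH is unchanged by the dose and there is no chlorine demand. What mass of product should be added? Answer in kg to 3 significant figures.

5.36 kg

Volume: 1320 m³ = 1,320,000 L.
[OCl⁻]/[HOCl] = 10^(pH − pKa) = 10^(7.87 − 7.53) = 2.188; fraction as HOCl = 1/(1 + 2.188) = 0.3137.
Free chlorine required for 0.83 ppm HOCl: 0.83 / 0.3137 = 2.646 ppm.
FC to add: 2.646 − 0.2 = 2.446 mg/L as Cl₂.
Cl₂ equivalent: 2.446 mg/L × 1,320,000 L = 3229 g.
Product at 60.2% available Cl: 3229 / 0.602 = 5363 g.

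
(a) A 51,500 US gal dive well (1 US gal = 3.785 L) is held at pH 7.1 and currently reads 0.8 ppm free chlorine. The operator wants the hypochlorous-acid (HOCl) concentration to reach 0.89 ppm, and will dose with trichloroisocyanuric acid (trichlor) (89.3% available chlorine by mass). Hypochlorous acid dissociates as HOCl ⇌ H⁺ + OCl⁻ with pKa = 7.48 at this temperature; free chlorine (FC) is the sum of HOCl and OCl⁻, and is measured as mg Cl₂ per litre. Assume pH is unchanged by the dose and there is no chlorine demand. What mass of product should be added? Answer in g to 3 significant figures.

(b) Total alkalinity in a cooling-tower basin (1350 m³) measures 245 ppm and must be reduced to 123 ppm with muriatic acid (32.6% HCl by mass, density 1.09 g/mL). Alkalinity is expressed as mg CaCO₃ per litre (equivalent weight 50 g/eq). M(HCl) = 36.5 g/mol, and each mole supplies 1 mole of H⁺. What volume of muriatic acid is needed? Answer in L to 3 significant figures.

(a) Volume: 51,500 US gal × 3.785 L/gal = 194,928 L.
(a) [OCl⁻]/[HOCl] = 10^(pH − pKa) = 10^(7.1 − 7.48) = 0.4169; fraction as HOCl = 1/(1 + 0.4169) = 0.7058.
(a) Free chlorine required for 0.89 ppm HOCl: 0.89 / 0.7058 = 1.261 ppm.
(a) FC to add: 1.261 − 0.8 = 0.461 mg/L as Cl₂.
(a) Cl₂ equivalent: 0.461 mg/L × 194,928 L = 89.86 g.
(a) Product at 89.3% available Cl: 89.86 / 0.893 = 100.6 g.

(b) Volume: 1350 m³ = 1,350,000 L.
(b) Alkalinity to neutralize: (245 − 123) = 122 mg/L as CaCO₃ × 1,350,000 L = 164,700 g as CaCO₃.
(b) Equivalents of H⁺ required: 164,700 ÷ 50 g/eq = 3294 eq = 3294 mol HCl.
(b) Mass of HCl: 3294 × 36.5 = 120,200 g.
(b) Mass of 32.6% solution: 120,200 / 0.326 = 368,800 g.
(b) Volume: 368,800 g ÷ 1.09 g/mL = 338,400 mL.

(a) 101 g; (b) 338 L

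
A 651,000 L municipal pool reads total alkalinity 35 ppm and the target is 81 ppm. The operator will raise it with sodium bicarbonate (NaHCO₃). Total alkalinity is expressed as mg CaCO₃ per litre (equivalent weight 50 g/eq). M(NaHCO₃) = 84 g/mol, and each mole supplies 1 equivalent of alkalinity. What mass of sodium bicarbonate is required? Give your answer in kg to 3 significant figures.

Alkalinity to add: (81 − 35) = 46 mg/L as CaCO₃ × 651,000 L = 29,950 g as CaCO₃.
Equivalents: 29,950 g ÷ 50 g/eq = 598.9 eq.
NaHCO₃ supplies 1 eq per mole → 598.9 mol.
Mass: 598.9 mol × 84 g/mol = 50,310 g.

50.3 kg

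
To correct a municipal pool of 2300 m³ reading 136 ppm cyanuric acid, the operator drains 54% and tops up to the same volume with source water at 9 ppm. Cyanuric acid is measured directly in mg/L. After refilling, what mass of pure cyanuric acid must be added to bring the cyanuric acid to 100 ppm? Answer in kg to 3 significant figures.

74.9 kg

Volume: 2300 m³ = 2,300,000 L.
After draining 54% and refilling: 136 × 0.46 + 9 × 0.54 = 67.42 ppm.
Deficit to target: 100 − 67.42 = 32.58 mg/L.
Mass: 32.58 mg/L × 2,300,000 L = 74,930 g cyanuric acid.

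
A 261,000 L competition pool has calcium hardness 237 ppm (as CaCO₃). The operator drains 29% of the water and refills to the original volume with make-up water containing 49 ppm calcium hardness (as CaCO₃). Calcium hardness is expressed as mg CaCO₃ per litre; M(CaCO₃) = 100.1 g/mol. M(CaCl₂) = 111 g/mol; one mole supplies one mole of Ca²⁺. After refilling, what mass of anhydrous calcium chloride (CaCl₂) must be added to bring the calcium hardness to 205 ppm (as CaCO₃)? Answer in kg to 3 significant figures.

6.52 kg

After draining 29% and refilling: 237 × 0.71 + 49 × 0.29 = 182.48 ppm.
Deficit to target: 205 − 182.48 = 22.52 mg/L.
As CaCO₃: 22.52 mg/L × 261,000 L = 5878 g; ÷ 100.1 = 58.72 mol Ca²⁺.
Mass: 58.72 × 111 = 6518 g.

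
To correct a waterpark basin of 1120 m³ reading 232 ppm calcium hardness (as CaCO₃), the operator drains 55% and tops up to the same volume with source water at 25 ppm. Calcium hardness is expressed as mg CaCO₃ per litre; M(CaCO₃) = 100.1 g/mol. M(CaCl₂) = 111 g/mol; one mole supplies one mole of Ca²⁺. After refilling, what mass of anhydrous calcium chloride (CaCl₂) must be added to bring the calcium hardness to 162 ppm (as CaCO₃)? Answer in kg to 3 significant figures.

Volume: 1120 m³ = 1,120,000 L.
After draining 55% and refilling: 232 × 0.45 + 25 × 0.55 = 118.15 ppm.
Deficit to target: 162 − 118.15 = 43.85 mg/L.
As CaCO₃: 43.85 mg/L × 1,120,000 L = 49,110 g; ÷ 100.1 = 490.6 mol Ca²⁺.
Mass: 490.6 × 111 = 54,460 g.

54.5 kg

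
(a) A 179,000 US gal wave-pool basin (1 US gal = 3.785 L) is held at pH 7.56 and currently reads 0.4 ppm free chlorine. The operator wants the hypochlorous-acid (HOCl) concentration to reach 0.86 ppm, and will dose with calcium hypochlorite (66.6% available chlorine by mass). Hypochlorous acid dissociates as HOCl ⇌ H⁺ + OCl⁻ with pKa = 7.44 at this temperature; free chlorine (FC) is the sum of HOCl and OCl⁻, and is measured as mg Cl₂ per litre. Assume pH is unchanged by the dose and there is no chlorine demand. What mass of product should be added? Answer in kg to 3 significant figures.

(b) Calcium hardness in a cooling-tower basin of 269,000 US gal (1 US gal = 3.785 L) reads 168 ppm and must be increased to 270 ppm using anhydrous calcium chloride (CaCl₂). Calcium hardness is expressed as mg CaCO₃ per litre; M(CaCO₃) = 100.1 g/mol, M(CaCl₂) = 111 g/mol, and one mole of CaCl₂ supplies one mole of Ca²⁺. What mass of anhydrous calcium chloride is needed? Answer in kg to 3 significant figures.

(a) 1.62 kg; (b) 115 kg

(a) Volume: 179,000 US gal × 3.785 L/gal = 677,515 L.
(a) [OCl⁻]/[HOCl] = 10^(pH − pKa) = 10^(7.56 − 7.44) = 1.318; fraction as HOCl = 1/(1 + 1.318) = 0.4314.
(a) Free chlorine required for 0.86 ppm HOCl: 0.86 / 0.4314 = 1.994 ppm.
(a) FC to add: 1.994 − 0.4 = 1.594 mg/L as Cl₂.
(a) Cl₂ equivalent: 1.594 mg/L × 677,515 L = 1080 g.
(a) Product at 66.6% available Cl: 1080 / 0.666 = 1621 g.

(b) Volume: 269,000 US gal × 3.785 L/gal = 1,018,165 L.
(b) Hardness to add: (270 − 168) = 102 mg/L as CaCO₃ × 1,018,165 L = 103,900 g as CaCO₃.
(b) Moles of Ca²⁺ (1 mol Ca²⁺ ≡ 1 mol CaCO₃): 103,900 / 100.1 g/mol = 1037 mol.
(b) Mass of CaCl₂: 1037 × 111 = 115,200 g.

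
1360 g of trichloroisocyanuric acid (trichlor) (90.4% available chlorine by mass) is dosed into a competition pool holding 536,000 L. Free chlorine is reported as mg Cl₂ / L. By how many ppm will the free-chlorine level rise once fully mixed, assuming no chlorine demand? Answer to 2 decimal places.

Available chlorine delivered: 1360 g × 0.904 = 1229 g as Cl₂.
Concentration rise: 1229 g / 536,000 L = 2.294 mg/L = 2.29 ppm.

2.29 ppm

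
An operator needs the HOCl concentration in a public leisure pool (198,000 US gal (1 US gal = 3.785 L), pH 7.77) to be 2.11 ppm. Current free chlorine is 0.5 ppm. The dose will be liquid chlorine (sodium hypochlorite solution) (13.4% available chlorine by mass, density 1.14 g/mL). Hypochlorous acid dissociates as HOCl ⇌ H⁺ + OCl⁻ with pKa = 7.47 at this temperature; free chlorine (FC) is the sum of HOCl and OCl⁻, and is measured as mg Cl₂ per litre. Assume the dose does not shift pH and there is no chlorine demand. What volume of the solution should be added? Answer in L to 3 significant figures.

28.6 L

Volume: 198,000 US gal × 3.785 L/gal = 749,430 L.
[OCl⁻]/[HOCl] = 10^(pH − pKa) = 10^(7.77 − 7.47) = 1.995; fraction as HOCl = 1/(1 + 1.995) = 0.3339.
Free chlorine required for 2.11 ppm HOCl: 2.11 / 0.3339 = 6.32 ppm.
FC to add: 6.32 − 0.5 = 5.82 mg/L as Cl₂.
Cl₂ equivalent: 5.82 mg/L × 749,430 L = 4362 g.
Product at 13.4% available Cl: 4362 / 0.134 = 32,550 g.
Volume: 32,550 g ÷ 1.14 g/mL = 28,550 mL.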